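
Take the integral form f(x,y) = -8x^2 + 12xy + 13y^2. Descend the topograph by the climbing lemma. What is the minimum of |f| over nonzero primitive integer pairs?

river: ρ → (13,14,-7)
river: ρ → (-7,14,13)
river: ρ → (13,12,-8)
river: ρ → (-8,20,5)
river: ρ → (5,20,-8)
river: ρ → (-8,12,13)
closes: descent 0, river 6
min |a| on river = 5

5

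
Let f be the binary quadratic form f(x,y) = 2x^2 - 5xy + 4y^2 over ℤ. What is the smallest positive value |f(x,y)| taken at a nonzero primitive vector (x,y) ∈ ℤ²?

translate: b→-1 (≡-5 mod 4), so (2,-5,4)→(2,-1,1)
flip: (2,-1,1)→(1,1,2)
reduced (well bottom): (1,1,2) with a≤c, −a<b≤a
well minimum = a = 1

1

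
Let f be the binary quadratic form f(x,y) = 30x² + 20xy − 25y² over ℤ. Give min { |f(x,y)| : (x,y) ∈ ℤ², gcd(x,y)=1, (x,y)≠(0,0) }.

river: ρ → (-25,30,25)
river: ρ → (25,20,-30)
river: ρ → (-30,40,15)
river: ρ → (15,50,-15)
river: ρ → (-15,40,30)
river: ρ → (30,20,-25)
closes: descent 0, river 6
min |a| on river = 15

15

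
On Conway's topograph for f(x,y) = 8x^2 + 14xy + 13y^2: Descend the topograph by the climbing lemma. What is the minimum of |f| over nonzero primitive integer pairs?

translate: b→-2 (≡14 mod 16), so (8,14,13)→(8,-2,7)
flip: (8,-2,7)→(7,2,8)
reduced (well bottom): (7,2,8) with a≤c, −a<b≤a
well minimum = a = 7

7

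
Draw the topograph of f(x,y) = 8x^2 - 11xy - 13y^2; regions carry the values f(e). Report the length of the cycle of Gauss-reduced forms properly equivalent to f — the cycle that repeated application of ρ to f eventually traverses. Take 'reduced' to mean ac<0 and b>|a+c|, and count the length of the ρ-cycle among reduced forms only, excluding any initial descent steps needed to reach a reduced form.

D = 537, ⌊√D⌋ = 23
descent: ρ → (-13,11,8)  [lands on river]
river: ρ → (8,21,-3)
river: ρ → (-3,21,8)
river: ρ → (8,11,-13)
river: ρ → (-13,15,6)
river: ρ → (6,21,-4)
river: ρ → (-4,19,11)
river: ρ → (11,3,-12)
river: ρ → (-12,21,2)
river: ρ → (2,23,-1)
river: ρ → (-1,23,2)
river: ρ → (2,21,-12)
river: ρ → (-12,3,11)
river: ρ → (11,19,-4)
river: ρ → (-4,21,6)
river: ρ → (6,15,-13)
ρ-cycle length = 16 (tail of 1 descent step not counted)

16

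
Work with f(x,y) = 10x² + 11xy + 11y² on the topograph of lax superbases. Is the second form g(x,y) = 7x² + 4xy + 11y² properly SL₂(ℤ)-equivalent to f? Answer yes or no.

D₁ = -319, D₂ = -292
discriminants differ ⇒ not SL₂(ℤ)-equivalent

no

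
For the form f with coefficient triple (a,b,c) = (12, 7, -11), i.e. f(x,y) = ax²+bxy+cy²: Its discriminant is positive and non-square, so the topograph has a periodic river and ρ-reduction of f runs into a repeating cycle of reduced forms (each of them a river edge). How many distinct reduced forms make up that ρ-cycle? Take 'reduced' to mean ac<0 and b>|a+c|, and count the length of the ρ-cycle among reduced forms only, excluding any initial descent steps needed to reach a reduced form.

D = 577, ⌊√D⌋ = 24
river: ρ → (-11,15,8)
river: ρ → (8,17,-9)
river: ρ → (-9,19,6)
river: ρ → (6,17,-12)
river: ρ → (-12,7,11)
river: ρ → (11,15,-8)
river: ρ → (-8,17,9)
river: ρ → (9,19,-6)
river: ρ → (-6,17,12)
river: ρ → (12,7,-11)
ρ-cycle length = 10 (tail of 0 descent steps not counted)

10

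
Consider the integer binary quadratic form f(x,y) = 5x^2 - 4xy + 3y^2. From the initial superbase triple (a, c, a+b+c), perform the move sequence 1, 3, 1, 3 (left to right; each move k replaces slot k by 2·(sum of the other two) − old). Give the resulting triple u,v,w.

start (5,3,4) = (f(1,0),f(0,1),f(1,1))
replace slot 1: 2·(3+4) − 5 = 9 → (9,3,4)
replace slot 3: 2·(9+3) − 4 = 20 → (9,3,20)
replace slot 1: 2·(3+20) − 9 = 37 → (37,3,20)
replace slot 3: 2·(37+3) − 20 = 60 → (37,3,60)

37,3,60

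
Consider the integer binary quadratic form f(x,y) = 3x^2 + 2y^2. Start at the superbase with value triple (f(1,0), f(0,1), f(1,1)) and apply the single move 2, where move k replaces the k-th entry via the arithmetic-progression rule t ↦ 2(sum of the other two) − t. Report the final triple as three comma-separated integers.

start (3,2,5) = (f(1,0),f(0,1),f(1,1))
replace slot 2: 2·(3+5) − 2 = 14 → (3,14,5)

3,14,5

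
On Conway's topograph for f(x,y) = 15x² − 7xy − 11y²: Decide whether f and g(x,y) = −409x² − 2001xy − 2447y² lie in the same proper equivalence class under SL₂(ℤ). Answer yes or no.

D₁ = 709, D₂ = 709
river cycle of f (length 34): (-11, 7, 15), (15, 23, -3), (-3, 25, 7), (7, 17, -15), (-15, 13, 9), (9, 23, -5), (-5, 17, 21), (21, 25, -1), (-1, 25, 21), (21, 17, -5), … (24 more)
river cycle of g (length 34): (-3, 25, 7), (7, 17, -15), (-15, 13, 9), (9, 23, -5), (-5, 17, 21), (21, 25, -1), (-1, 25, 21), (21, 17, -5), (-5, 23, 9), (9, 13, -15), … (24 more)
cycles coincide ⇒ equivalent

yes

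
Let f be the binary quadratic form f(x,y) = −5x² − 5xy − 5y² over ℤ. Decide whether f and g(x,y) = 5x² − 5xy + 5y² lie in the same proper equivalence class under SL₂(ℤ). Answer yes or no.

D₁ = -75, D₂ = -75
f is negative-definite; reduce −f:
−f: reduced (well bottom): (5,5,5) with a≤c, −a<b≤a
flip sign back: reduced form of f is (-5,-5,-5)
g: translate: b→5 (≡-5 mod 10), so (5,-5,5)→(5,5,5)
g: reduced (well bottom): (5,5,5) with a≤c, −a<b≤a
reduced forms (-5, -5, -5) vs (5, 5, 5) ⇒ inequivalent

no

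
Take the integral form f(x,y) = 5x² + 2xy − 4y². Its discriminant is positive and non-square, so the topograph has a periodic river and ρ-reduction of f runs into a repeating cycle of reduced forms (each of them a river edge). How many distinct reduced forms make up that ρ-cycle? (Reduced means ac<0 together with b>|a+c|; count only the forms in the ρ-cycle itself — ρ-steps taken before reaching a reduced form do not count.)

D = 84, ⌊√D⌋ = 9
river: ρ → (-4,6,3)
river: ρ → (3,6,-4)
river: ρ → (-4,2,5)
river: ρ → (5,8,-1)
river: ρ → (-1,8,5)
river: ρ → (5,2,-4)
ρ-cycle length = 6 (tail of 0 descent steps not counted)

6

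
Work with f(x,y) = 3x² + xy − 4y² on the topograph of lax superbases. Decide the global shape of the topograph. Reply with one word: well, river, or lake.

D = b²−4ac = 1² − 4·3·(-4) = 49
D = 7² is a perfect square ⇒ form factors over ℤ ⇒ lakes

lake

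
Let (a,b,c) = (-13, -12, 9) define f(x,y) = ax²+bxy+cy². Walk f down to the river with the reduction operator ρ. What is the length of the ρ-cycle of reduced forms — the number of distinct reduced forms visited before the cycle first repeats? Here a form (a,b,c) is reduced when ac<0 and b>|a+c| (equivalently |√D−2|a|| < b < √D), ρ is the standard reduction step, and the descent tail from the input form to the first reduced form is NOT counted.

D = 612, ⌊√D⌋ = 24
descent: ρ → (9,12,-13)  [lands on river]
river: ρ → (-13,14,8)
river: ρ → (8,18,-9)
river: ρ → (-9,18,8)
river: ρ → (8,14,-13)
river: ρ → (-13,12,9)
river: ρ → (9,24,-1)
river: ρ → (-1,24,9)
ρ-cycle length = 8 (tail of 1 descent step not counted)

8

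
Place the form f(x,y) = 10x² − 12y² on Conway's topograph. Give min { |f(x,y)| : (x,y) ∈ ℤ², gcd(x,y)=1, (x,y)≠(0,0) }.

descent: ρ → (-12,0,10)
descent: ρ → (10,20,-2)  [lands on river]
river: ρ → (-2,20,10)
closes: descent 2, river 2
min |a| on river = 2

2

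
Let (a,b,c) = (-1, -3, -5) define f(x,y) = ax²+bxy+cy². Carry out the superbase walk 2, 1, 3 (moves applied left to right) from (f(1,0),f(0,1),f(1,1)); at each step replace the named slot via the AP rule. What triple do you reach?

start (-1,-5,-9) = (f(1,0),f(0,1),f(1,1))
replace slot 2: 2·((-1)+(-9)) − (-5) = -15 → (-1,-15,-9)
replace slot 1: 2·((-15)+(-9)) − (-1) = -47 → (-47,-15,-9)
replace slot 3: 2·((-47)+(-15)) − (-9) = -115 → (-47,-15,-115)

-47,-15,-115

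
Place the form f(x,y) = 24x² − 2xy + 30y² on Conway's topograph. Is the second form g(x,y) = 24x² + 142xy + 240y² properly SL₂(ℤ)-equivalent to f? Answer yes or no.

D₁ = -2876, D₂ = -2876
f: reduced (well bottom): (24,-2,30) with a≤c, −a<b≤a
g: translate: b→-2 (≡142 mod 48), so (24,142,240)→(24,-2,30)
g: reduced (well bottom): (24,-2,30) with a≤c, −a<b≤a
reduced forms (24, -2, 30) vs (24, -2, 30) ⇒ equivalent

yes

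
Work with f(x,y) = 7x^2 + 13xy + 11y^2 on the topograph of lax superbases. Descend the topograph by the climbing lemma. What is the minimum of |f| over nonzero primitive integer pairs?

translate: b→-1 (≡13 mod 14), so (7,13,11)→(7,-1,5)
flip: (7,-1,5)→(5,1,7)
reduced (well bottom): (5,1,7) with a≤c, −a<b≤a
well minimum = a = 5

5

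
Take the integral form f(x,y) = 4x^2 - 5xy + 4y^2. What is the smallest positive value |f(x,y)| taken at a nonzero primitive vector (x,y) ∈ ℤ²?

translate: b→3 (≡-5 mod 8), so (4,-5,4)→(4,3,3)
flip: (4,3,3)→(3,-3,4)
translate: b→3 (≡-3 mod 6), so (3,-3,4)→(3,3,4)
reduced (well bottom): (3,3,4) with a≤c, −a<b≤a
well minimum = a = 3

3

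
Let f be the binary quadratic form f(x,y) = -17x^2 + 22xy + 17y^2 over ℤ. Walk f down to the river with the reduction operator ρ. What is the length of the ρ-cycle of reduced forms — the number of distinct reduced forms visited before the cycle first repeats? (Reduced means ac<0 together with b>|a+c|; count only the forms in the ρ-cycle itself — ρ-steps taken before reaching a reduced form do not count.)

D = 1640, ⌊√D⌋ = 40
river: ρ → (17,12,-22)
river: ρ → (-22,32,7)
river: ρ → (7,38,-7)
river: ρ → (-7,32,22)
river: ρ → (22,12,-17)
river: ρ → (-17,22,17)
ρ-cycle length = 6 (tail of 0 descent steps not counted)

6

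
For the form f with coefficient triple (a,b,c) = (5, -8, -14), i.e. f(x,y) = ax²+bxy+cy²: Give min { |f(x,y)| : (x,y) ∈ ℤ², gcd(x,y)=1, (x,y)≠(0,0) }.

descent: ρ → (-14,8,5)
descent: ρ → (5,12,-10)  [lands on river]
river: ρ → (-10,8,7)
river: ρ → (7,6,-11)
river: ρ → (-11,16,2)
river: ρ → (2,16,-11)
river: ρ → (-11,6,7)
river: ρ → (7,8,-10)
river: ρ → (-10,12,5)
river: ρ → (5,18,-1)
river: ρ → (-1,18,5)
closes: descent 2, river 10
min |a| on river = 1

1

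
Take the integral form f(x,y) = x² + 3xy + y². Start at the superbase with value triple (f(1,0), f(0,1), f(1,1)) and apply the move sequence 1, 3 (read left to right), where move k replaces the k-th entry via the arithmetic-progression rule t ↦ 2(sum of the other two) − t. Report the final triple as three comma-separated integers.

start (1,1,5) = (f(1,0),f(0,1),f(1,1))
replace slot 1: 2·(1+5) − 1 = 11 → (11,1,5)
replace slot 3: 2·(11+1) − 5 = 19 → (11,1,19)

11,1,19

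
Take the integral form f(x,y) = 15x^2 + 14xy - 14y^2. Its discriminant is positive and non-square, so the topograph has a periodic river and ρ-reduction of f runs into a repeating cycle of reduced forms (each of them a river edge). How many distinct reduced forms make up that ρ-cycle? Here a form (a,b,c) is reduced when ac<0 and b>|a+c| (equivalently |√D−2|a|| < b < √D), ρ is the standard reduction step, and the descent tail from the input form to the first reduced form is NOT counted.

D = 1036, ⌊√D⌋ = 32
river: ρ → (-14,14,15)
river: ρ → (15,16,-13)
river: ρ → (-13,10,18)
river: ρ → (18,26,-5)
river: ρ → (-5,24,23)
river: ρ → (23,22,-6)
river: ρ → (-6,26,15)
river: ρ → (15,4,-17)
river: ρ → (-17,30,2)
river: ρ → (2,30,-17)
river: ρ → (-17,4,15)
river: ρ → (15,26,-6)
river: ρ → (-6,22,23)
river: ρ → (23,24,-5)
river: ρ → (-5,26,18)
river: ρ → (18,10,-13)
river: ρ → (-13,16,15)
river: ρ → (15,14,-14)
ρ-cycle length = 18 (tail of 0 descent steps not counted)

18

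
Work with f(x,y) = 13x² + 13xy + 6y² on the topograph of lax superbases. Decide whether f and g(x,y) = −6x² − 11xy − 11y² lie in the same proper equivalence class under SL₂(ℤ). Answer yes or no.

D₁ = -143, D₂ = -143
f: flip: (13,13,6)→(6,-13,13)
f: translate: b→-1 (≡-13 mod 12), so (6,-13,13)→(6,-1,6)
f: flip: (6,-1,6)→(6,1,6)
f: reduced (well bottom): (6,1,6) with a≤c, −a<b≤a
g is negative-definite; reduce −g:
−g: translate: b→-1 (≡11 mod 12), so (6,11,11)→(6,-1,6)
−g: flip: (6,-1,6)→(6,1,6)
−g: reduced (well bottom): (6,1,6) with a≤c, −a<b≤a
flip sign back: reduced form of g is (-6,-1,-6)
reduced forms (6, 1, 6) vs (-6, -1, -6) ⇒ inequivalent

no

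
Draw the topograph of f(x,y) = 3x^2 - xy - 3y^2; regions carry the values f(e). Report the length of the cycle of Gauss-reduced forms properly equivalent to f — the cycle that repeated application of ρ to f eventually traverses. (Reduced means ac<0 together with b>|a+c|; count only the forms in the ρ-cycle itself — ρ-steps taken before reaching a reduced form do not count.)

D = 37, ⌊√D⌋ = 6
descent: ρ → (-3,1,3)  [lands on river]
river: ρ → (3,5,-1)
river: ρ → (-1,5,3)
river: ρ → (3,1,-3)
river: ρ → (-3,5,1)
river: ρ → (1,5,-3)
ρ-cycle length = 6 (tail of 1 descent step not counted)

6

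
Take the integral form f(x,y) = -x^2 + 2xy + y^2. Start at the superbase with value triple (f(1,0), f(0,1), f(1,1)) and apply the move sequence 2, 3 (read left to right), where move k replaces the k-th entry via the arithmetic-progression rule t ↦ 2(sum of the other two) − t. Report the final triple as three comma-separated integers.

start (-1,1,2) = (f(1,0),f(0,1),f(1,1))
replace slot 2: 2·((-1)+2) − 1 = 1 → (-1,1,2)
replace slot 3: 2·((-1)+1) − 2 = -2 → (-1,1,-2)

-1,1,-2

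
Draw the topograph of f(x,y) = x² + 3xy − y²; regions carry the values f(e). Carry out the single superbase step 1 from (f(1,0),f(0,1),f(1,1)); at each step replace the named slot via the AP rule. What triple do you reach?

start (1,-1,3) = (f(1,0),f(0,1),f(1,1))
replace slot 1: 2·((-1)+3) − 1 = 3 → (3,-1,3)

3,-1,3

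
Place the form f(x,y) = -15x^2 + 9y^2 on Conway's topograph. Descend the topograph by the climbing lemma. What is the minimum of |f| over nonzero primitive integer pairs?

descent: ρ → (9,18,-6)  [lands on river]
river: ρ → (-6,18,9)
closes: descent 1, river 2
min |a| on river = 6

6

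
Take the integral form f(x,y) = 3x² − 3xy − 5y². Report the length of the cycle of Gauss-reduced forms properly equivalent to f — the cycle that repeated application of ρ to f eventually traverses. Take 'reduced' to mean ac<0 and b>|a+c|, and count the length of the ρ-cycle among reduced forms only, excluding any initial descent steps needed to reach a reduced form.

D = 69, ⌊√D⌋ = 8
descent: ρ → (-5,3,3)  [lands on river]
river: ρ → (3,3,-5)
river: ρ → (-5,7,1)
river: ρ → (1,7,-5)
ρ-cycle length = 4 (tail of 1 descent step not counted)

4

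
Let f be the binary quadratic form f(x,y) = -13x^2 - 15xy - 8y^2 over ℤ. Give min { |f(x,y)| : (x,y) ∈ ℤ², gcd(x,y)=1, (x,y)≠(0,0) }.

translate: b→-11 (≡15 mod 26), so (13,15,8)→(13,-11,6)
flip: (13,-11,6)→(6,11,13)
translate: b→-1 (≡11 mod 12), so (6,11,13)→(6,-1,8)
reduced (well bottom): (6,-1,8) with a≤c, −a<b≤a
well minimum |f| = |-6| = 6 (negative-definite)

6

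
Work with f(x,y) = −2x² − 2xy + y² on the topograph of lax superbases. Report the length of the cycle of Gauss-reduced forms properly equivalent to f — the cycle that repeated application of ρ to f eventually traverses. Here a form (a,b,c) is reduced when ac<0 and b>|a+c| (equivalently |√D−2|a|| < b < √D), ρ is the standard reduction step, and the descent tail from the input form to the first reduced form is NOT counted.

D = 12, ⌊√D⌋ = 3
descent: ρ → (1,2,-2)  [lands on river]
river: ρ → (-2,2,1)
ρ-cycle length = 2 (tail of 1 descent step not counted)

2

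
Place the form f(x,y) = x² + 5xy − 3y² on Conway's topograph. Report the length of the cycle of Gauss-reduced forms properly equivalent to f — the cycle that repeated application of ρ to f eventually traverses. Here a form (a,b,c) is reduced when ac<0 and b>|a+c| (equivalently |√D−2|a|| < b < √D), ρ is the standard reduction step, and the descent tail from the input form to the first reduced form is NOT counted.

D = 37, ⌊√D⌋ = 6
river: ρ → (-3,1,3)
river: ρ → (3,5,-1)
river: ρ → (-1,5,3)
river: ρ → (3,1,-3)
river: ρ → (-3,5,1)
river: ρ → (1,5,-3)
ρ-cycle length = 6 (tail of 0 descent steps not counted)

6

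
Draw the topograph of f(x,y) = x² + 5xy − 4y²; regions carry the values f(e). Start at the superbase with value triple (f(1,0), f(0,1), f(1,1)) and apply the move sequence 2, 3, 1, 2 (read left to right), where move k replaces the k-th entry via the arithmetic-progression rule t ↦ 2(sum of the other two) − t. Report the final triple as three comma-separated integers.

start (1,-4,2) = (f(1,0),f(0,1),f(1,1))
replace slot 2: 2·(1+2) − (-4) = 10 → (1,10,2)
replace slot 3: 2·(1+10) − 2 = 20 → (1,10,20)
replace slot 1: 2·(10+20) − 1 = 59 → (59,10,20)
replace slot 2: 2·(59+20) − 10 = 148 → (59,148,20)

59,148,20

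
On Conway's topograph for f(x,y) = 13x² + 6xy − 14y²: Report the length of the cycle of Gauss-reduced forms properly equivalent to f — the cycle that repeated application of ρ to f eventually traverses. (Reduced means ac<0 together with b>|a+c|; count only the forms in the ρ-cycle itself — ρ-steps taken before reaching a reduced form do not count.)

D = 764, ⌊√D⌋ = 27
river: ρ → (-14,22,5)
river: ρ → (5,18,-22)
river: ρ → (-22,26,1)
river: ρ → (1,26,-22)
river: ρ → (-22,18,5)
river: ρ → (5,22,-14)
river: ρ → (-14,6,13)
river: ρ → (13,20,-7)
river: ρ → (-7,22,10)
river: ρ → (10,18,-11)
river: ρ → (-11,26,2)
river: ρ → (2,26,-11)
river: ρ → (-11,18,10)
river: ρ → (10,22,-7)
river: ρ → (-7,20,13)
river: ρ → (13,6,-14)
ρ-cycle length = 16 (tail of 0 descent steps not counted)

16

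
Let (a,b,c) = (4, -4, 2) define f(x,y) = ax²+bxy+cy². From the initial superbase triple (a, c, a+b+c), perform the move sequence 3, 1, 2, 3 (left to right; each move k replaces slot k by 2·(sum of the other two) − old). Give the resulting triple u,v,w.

start (4,2,2) = (f(1,0),f(0,1),f(1,1))
replace slot 3: 2·(4+2) − 2 = 10 → (4,2,10)
replace slot 1: 2·(2+10) − 4 = 20 → (20,2,10)
replace slot 2: 2·(20+10) − 2 = 58 → (20,58,10)
replace slot 3: 2·(20+58) − 10 = 146 → (20,58,146)

20,58,146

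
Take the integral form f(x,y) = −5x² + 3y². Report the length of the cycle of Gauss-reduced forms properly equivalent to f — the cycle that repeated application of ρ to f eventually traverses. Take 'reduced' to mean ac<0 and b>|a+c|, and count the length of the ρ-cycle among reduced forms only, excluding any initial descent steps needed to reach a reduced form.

D = 60, ⌊√D⌋ = 7
descent: ρ → (3,6,-2)  [lands on river]
river: ρ → (-2,6,3)
ρ-cycle length = 2 (tail of 1 descent step not counted)

2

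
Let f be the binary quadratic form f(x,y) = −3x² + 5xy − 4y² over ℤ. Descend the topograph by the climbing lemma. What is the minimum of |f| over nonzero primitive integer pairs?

translate: b→1 (≡-5 mod 6), so (3,-5,4)→(3,1,2)
flip: (3,1,2)→(2,-1,3)
reduced (well bottom): (2,-1,3) with a≤c, −a<b≤a
well minimum |f| = |-2| = 2 (negative-definite)

2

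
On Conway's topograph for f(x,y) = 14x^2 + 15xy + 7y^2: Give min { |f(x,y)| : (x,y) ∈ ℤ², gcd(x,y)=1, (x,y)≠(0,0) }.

translate: b→-13 (≡15 mod 28), so (14,15,7)→(14,-13,6)
flip: (14,-13,6)→(6,13,14)
translate: b→1 (≡13 mod 12), so (6,13,14)→(6,1,7)
reduced (well bottom): (6,1,7) with a≤c, −a<b≤a
well minimum = a = 6

6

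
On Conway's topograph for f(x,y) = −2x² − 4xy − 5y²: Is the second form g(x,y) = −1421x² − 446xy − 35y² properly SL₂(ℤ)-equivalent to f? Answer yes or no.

D₁ = -24, D₂ = -24
f is negative-definite; reduce −f:
−f: translate: b→0 (≡4 mod 4), so (2,4,5)→(2,0,3)
−f: reduced (well bottom): (2,0,3) with a≤c, −a<b≤a
flip sign back: reduced form of f is (-2,0,-3)
g is negative-definite; reduce −g:
−g: flip: (1421,446,35)→(35,-446,1421)
−g: translate: b→-26 (≡-446 mod 70), so (35,-446,1421)→(35,-26,5)
−g: flip: (35,-26,5)→(5,26,35)
−g: translate: b→-4 (≡26 mod 10), so (5,26,35)→(5,-4,2)
−g: flip: (5,-4,2)→(2,4,5)
−g: translate: b→0 (≡4 mod 4), so (2,4,5)→(2,0,3)
−g: reduced (well bottom): (2,0,3) with a≤c, −a<b≤a
flip sign back: reduced form of g is (-2,0,-3)
reduced forms (-2, 0, -3) vs (-2, 0, -3) ⇒ equivalent

yes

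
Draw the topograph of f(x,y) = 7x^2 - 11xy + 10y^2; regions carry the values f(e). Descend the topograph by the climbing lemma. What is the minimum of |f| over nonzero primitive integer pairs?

translate: b→3 (≡-11 mod 14), so (7,-11,10)→(7,3,6)
flip: (7,3,6)→(6,-3,7)
reduced (well bottom): (6,-3,7) with a≤c, −a<b≤a
well minimum = a = 6

6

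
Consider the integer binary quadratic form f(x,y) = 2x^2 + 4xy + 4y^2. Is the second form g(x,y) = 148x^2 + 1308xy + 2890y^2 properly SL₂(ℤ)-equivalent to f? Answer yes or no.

D₁ = -16, D₂ = -16
f: translate: b→0 (≡4 mod 4), so (2,4,4)→(2,0,2)
f: reduced (well bottom): (2,0,2) with a≤c, −a<b≤a
g: translate: b→124 (≡1308 mod 296), so (148,1308,2890)→(148,124,26)
g: flip: (148,124,26)→(26,-124,148)
g: translate: b→-20 (≡-124 mod 52), so (26,-124,148)→(26,-20,4)
g: flip: (26,-20,4)→(4,20,26)
g: translate: b→4 (≡20 mod 8), so (4,20,26)→(4,4,2)
g: flip: (4,4,2)→(2,-4,4)
g: translate: b→0 (≡-4 mod 4), so (2,-4,4)→(2,0,2)
g: reduced (well bottom): (2,0,2) with a≤c, −a<b≤a
reduced forms (2, 0, 2) vs (2, 0, 2) ⇒ equivalent

yes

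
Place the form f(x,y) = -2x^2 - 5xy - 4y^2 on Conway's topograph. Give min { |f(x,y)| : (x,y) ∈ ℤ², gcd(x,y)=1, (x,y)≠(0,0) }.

translate: b→1 (≡5 mod 4), so (2,5,4)→(2,1,1)
flip: (2,1,1)→(1,-1,2)
translate: b→1 (≡-1 mod 2), so (1,-1,2)→(1,1,2)
reduced (well bottom): (1,1,2) with a≤c, −a<b≤a
well minimum |f| = |-1| = 1 (negative-definite)

1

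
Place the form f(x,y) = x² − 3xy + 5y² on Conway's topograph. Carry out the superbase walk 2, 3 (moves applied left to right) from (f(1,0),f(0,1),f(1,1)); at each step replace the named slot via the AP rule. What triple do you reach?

start (1,5,3) = (f(1,0),f(0,1),f(1,1))
replace slot 2: 2·(1+3) − 5 = 3 → (1,3,3)
replace slot 3: 2·(1+3) − 3 = 5 → (1,3,5)

1,3,5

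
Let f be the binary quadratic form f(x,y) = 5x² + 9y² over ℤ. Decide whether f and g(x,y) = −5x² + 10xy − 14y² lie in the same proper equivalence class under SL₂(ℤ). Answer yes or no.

D₁ = -180, D₂ = -180
f: reduced (well bottom): (5,0,9) with a≤c, −a<b≤a
g is negative-definite; reduce −g:
−g: translate: b→0 (≡-10 mod 10), so (5,-10,14)→(5,0,9)
−g: reduced (well bottom): (5,0,9) with a≤c, −a<b≤a
flip sign back: reduced form of g is (-5,0,-9)
reduced forms (5, 0, 9) vs (-5, 0, -9) ⇒ inequivalent

no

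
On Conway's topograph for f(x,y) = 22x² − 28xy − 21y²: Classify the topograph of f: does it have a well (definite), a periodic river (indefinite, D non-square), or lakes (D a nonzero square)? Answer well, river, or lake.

D = b²−4ac = (-28)² − 4·22·(-21) = 2632
D > 0 non-square ⇒ indefinite ⇒ periodic river

river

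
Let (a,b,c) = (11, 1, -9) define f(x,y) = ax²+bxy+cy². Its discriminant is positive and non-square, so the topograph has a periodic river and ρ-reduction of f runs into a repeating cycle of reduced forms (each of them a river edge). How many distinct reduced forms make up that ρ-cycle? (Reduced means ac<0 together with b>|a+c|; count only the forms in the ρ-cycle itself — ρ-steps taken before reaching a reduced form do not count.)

D = 397, ⌊√D⌋ = 19
descent: ρ → (-9,17,3)  [lands on river]
river: ρ → (3,19,-3)
river: ρ → (-3,17,9)
river: ρ → (9,19,-1)
river: ρ → (-1,19,9)
river: ρ → (9,17,-3)
river: ρ → (-3,19,3)
river: ρ → (3,17,-9)
river: ρ → (-9,19,1)
river: ρ → (1,19,-9)
ρ-cycle length = 10 (tail of 1 descent step not counted)

10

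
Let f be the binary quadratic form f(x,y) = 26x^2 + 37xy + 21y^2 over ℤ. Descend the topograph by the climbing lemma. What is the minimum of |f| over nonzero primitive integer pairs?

translate: b→-15 (≡37 mod 52), so (26,37,21)→(26,-15,10)
flip: (26,-15,10)→(10,15,26)
translate: b→-5 (≡15 mod 20), so (10,15,26)→(10,-5,21)
reduced (well bottom): (10,-5,21) with a≤c, −a<b≤a
well minimum = a = 10

10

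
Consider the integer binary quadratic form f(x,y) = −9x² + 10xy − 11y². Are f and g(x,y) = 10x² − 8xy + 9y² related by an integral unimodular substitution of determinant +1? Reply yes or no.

D₁ = -296, D₂ = -296
f is negative-definite; reduce −f:
−f: translate: b→8 (≡-10 mod 18), so (9,-10,11)→(9,8,10)
−f: reduced (well bottom): (9,8,10) with a≤c, −a<b≤a
flip sign back: reduced form of f is (-9,-8,-10)
g: flip: (10,-8,9)→(9,8,10)
g: reduced (well bottom): (9,8,10) with a≤c, −a<b≤a
reduced forms (-9, -8, -10) vs (9, 8, 10) ⇒ inequivalent

no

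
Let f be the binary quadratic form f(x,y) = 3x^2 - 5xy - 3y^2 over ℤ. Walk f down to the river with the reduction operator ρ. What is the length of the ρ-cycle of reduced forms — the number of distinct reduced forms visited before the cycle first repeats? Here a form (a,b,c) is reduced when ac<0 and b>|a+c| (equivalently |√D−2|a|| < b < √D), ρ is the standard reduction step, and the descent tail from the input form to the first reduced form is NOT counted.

D = 61, ⌊√D⌋ = 7
descent: ρ → (-3,5,3)  [lands on river]
river: ρ → (3,7,-1)
river: ρ → (-1,7,3)
river: ρ → (3,5,-3)
river: ρ → (-3,7,1)
river: ρ → (1,7,-3)
ρ-cycle length = 6 (tail of 1 descent step not counted)

6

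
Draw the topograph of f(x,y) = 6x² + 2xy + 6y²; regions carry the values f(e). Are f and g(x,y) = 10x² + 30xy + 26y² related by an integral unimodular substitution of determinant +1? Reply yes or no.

D₁ = -140, D₂ = -140
f: reduced (well bottom): (6,2,6) with a≤c, −a<b≤a
g: translate: b→10 (≡30 mod 20), so (10,30,26)→(10,10,6)
g: flip: (10,10,6)→(6,-10,10)
g: translate: b→2 (≡-10 mod 12), so (6,-10,10)→(6,2,6)
g: reduced (well bottom): (6,2,6) with a≤c, −a<b≤a
reduced forms (6, 2, 6) vs (6, 2, 6) ⇒ equivalent

yes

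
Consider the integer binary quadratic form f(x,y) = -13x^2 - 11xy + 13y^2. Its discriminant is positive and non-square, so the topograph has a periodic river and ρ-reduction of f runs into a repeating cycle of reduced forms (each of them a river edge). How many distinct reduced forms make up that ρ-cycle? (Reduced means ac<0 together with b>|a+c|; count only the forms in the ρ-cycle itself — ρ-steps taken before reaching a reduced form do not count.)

D = 797, ⌊√D⌋ = 28
descent: ρ → (13,11,-13)  [lands on river]
river: ρ → (-13,15,11)
river: ρ → (11,7,-17)
river: ρ → (-17,27,1)
river: ρ → (1,27,-17)
river: ρ → (-17,7,11)
river: ρ → (11,15,-13)
river: ρ → (-13,11,13)
river: ρ → (13,15,-11)
river: ρ → (-11,7,17)
river: ρ → (17,27,-1)
river: ρ → (-1,27,17)
river: ρ → (17,7,-11)
river: ρ → (-11,15,13)
ρ-cycle length = 14 (tail of 1 descent step not counted)

14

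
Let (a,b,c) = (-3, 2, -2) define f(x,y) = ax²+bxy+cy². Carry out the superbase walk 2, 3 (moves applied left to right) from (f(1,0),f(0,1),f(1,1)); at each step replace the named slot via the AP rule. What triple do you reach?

start (-3,-2,-3) = (f(1,0),f(0,1),f(1,1))
replace slot 2: 2·((-3)+(-3)) − (-2) = -10 → (-3,-10,-3)
replace slot 3: 2·((-3)+(-10)) − (-3) = -23 → (-3,-10,-23)

-3,-10,-23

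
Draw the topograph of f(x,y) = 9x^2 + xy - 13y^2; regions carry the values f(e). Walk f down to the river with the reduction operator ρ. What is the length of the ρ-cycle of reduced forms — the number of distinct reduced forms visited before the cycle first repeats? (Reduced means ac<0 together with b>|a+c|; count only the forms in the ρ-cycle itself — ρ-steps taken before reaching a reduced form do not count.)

D = 469, ⌊√D⌋ = 21
descent: ρ → (-13,-1,9)
descent: ρ → (9,19,-3)  [lands on river]
river: ρ → (-3,17,15)
river: ρ → (15,13,-5)
river: ρ → (-5,17,9)
ρ-cycle length = 4 (tail of 2 descent steps not counted)

4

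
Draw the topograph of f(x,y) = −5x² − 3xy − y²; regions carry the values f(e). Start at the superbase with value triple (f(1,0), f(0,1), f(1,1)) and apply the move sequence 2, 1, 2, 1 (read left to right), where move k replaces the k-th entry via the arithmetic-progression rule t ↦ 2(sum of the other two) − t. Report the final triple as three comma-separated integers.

start (-5,-1,-9) = (f(1,0),f(0,1),f(1,1))
replace slot 2: 2·((-5)+(-9)) − (-1) = -27 → (-5,-27,-9)
replace slot 1: 2·((-27)+(-9)) − (-5) = -67 → (-67,-27,-9)
replace slot 2: 2·((-67)+(-9)) − (-27) = -125 → (-67,-125,-9)
replace slot 1: 2·((-125)+(-9)) − (-67) = -201 → (-201,-125,-9)

-201,-125,-9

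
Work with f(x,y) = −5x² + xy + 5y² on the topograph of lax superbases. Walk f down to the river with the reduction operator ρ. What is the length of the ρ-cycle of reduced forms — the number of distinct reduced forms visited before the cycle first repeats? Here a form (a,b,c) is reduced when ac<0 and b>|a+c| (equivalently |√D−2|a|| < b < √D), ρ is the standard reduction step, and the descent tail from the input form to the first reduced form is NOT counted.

D = 101, ⌊√D⌋ = 10
river: ρ → (5,9,-1)
river: ρ → (-1,9,5)
river: ρ → (5,1,-5)
river: ρ → (-5,9,1)
river: ρ → (1,9,-5)
river: ρ → (-5,1,5)
ρ-cycle length = 6 (tail of 0 descent steps not counted)

6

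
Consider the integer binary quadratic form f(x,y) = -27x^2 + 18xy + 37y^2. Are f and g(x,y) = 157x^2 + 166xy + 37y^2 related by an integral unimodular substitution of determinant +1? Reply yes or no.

D₁ = 4320, D₂ = 4320
river cycle of f (length 12): (37, 56, -8), (-8, 56, 37), (37, 18, -27), (-27, 36, 28), (28, 20, -35), (-35, 50, 13), (13, 54, -27), (-27, 54, 13), (13, 50, -35), (-35, 20, 28), … (2 more)
river cycle of g (length 12): (37, 56, -8), (-8, 56, 37), (37, 18, -27), (-27, 36, 28), (28, 20, -35), (-35, 50, 13), (13, 54, -27), (-27, 54, 13), (13, 50, -35), (-35, 20, 28), … (2 more)
cycles coincide ⇒ equivalent

yes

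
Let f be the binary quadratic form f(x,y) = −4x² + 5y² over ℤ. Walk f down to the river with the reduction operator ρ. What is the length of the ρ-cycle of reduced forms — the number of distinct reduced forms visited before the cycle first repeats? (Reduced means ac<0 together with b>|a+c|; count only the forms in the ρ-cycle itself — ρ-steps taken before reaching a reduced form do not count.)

D = 80, ⌊√D⌋ = 8
descent: ρ → (5,0,-4)
descent: ρ → (-4,8,1)  [lands on river]
river: ρ → (1,8,-4)
ρ-cycle length = 2 (tail of 2 descent steps not counted)

2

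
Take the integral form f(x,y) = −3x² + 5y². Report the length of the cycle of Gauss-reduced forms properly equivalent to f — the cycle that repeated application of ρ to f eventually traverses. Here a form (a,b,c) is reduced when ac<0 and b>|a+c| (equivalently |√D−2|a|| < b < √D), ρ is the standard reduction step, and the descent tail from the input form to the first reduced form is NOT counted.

D = 60, ⌊√D⌋ = 7
descent: ρ → (5,0,-3)
descent: ρ → (-3,6,2)  [lands on river]
river: ρ → (2,6,-3)
ρ-cycle length = 2 (tail of 2 descent steps not counted)

2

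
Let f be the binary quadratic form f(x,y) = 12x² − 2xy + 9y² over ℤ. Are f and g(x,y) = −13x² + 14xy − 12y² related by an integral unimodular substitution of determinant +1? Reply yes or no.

D₁ = -428, D₂ = -428
f: flip: (12,-2,9)→(9,2,12)
f: reduced (well bottom): (9,2,12) with a≤c, −a<b≤a
g is negative-definite; reduce −g:
−g: translate: b→12 (≡-14 mod 26), so (13,-14,12)→(13,12,11)
−g: flip: (13,12,11)→(11,-12,13)
−g: translate: b→10 (≡-12 mod 22), so (11,-12,13)→(11,10,12)
−g: reduced (well bottom): (11,10,12) with a≤c, −a<b≤a
flip sign back: reduced form of g is (-11,-10,-12)
reduced forms (9, 2, 12) vs (-11, -10, -12) ⇒ inequivalent

no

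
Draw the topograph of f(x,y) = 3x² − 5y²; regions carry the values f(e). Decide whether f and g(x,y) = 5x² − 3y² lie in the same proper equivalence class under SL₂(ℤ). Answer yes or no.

D₁ = 60, D₂ = 60
river cycle of f (length 2): (3, 6, -2), (-2, 6, 3)
river cycle of g (length 2): (-3, 6, 2), (2, 6, -3)
cycles differ ⇒ inequivalent

no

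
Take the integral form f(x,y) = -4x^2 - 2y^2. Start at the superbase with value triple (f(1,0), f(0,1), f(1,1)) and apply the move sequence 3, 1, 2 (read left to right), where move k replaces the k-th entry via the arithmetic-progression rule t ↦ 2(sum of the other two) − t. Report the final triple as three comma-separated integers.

start (-4,-2,-6) = (f(1,0),f(0,1),f(1,1))
replace slot 3: 2·((-4)+(-2)) − (-6) = -6 → (-4,-2,-6)
replace slot 1: 2·((-2)+(-6)) − (-4) = -12 → (-12,-2,-6)
replace slot 2: 2·((-12)+(-6)) − (-2) = -34 → (-12,-34,-6)

-12,-34,-6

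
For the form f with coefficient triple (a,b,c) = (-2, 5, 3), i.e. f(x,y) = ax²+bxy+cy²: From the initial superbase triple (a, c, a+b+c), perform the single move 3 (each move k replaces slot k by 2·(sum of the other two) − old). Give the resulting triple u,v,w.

start (-2,3,6) = (f(1,0),f(0,1),f(1,1))
replace slot 3: 2·((-2)+3) − 6 = -4 → (-2,3,-4)

-2,3,-4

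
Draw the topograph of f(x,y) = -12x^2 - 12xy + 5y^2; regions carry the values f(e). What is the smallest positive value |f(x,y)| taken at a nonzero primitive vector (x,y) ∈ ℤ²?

descent: ρ → (5,12,-12)  [lands on river]
river: ρ → (-12,12,5)
river: ρ → (5,18,-3)
river: ρ → (-3,18,5)
closes: descent 1, river 4
min |a| on river = 3

3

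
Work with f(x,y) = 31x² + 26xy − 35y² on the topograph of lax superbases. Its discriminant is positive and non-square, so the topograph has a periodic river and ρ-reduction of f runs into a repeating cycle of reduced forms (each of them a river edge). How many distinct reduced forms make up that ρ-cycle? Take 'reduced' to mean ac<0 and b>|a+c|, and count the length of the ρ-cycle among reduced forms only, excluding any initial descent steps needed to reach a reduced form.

D = 5016, ⌊√D⌋ = 70
river: ρ → (-35,44,22)
river: ρ → (22,44,-35)
river: ρ → (-35,26,31)
river: ρ → (31,36,-30)
river: ρ → (-30,24,37)
river: ρ → (37,50,-17)
river: ρ → (-17,52,34)
river: ρ → (34,16,-35)
river: ρ → (-35,54,15)
river: ρ → (15,66,-11)
river: ρ → (-11,66,15)
river: ρ → (15,54,-35)
river: ρ → (-35,16,34)
river: ρ → (34,52,-17)
river: ρ → (-17,50,37)
river: ρ → (37,24,-30)
river: ρ → (-30,36,31)
river: ρ → (31,26,-35)
ρ-cycle length = 18 (tail of 0 descent steps not counted)

18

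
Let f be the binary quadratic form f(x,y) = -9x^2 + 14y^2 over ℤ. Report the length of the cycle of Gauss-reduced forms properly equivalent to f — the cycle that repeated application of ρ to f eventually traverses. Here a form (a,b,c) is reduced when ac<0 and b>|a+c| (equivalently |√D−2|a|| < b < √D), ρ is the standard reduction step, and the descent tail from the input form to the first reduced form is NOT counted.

D = 504, ⌊√D⌋ = 22
descent: ρ → (14,0,-9)
descent: ρ → (-9,18,5)  [lands on river]
river: ρ → (5,22,-1)
river: ρ → (-1,22,5)
river: ρ → (5,18,-9)
ρ-cycle length = 4 (tail of 2 descent steps not counted)

4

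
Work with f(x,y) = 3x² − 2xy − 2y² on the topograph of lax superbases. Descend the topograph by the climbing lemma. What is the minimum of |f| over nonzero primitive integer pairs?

descent: ρ → (-2,2,3)  [lands on river]
river: ρ → (3,4,-1)
river: ρ → (-1,4,3)
river: ρ → (3,2,-2)
closes: descent 1, river 4
min |a| on river = 1

1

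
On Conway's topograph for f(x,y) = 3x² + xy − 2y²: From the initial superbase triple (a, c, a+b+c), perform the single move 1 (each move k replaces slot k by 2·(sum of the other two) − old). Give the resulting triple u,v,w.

start (3,-2,2) = (f(1,0),f(0,1),f(1,1))
replace slot 1: 2·((-2)+2) − 3 = -3 → (-3,-2,2)

-3,-2,2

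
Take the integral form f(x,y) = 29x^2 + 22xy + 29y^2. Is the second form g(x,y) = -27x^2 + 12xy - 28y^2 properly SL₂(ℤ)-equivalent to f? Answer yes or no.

D₁ = -2880, D₂ = -2880
f: reduced (well bottom): (29,22,29) with a≤c, −a<b≤a
g is negative-definite; reduce −g:
−g: reduced (well bottom): (27,-12,28) with a≤c, −a<b≤a
flip sign back: reduced form of g is (-27,12,-28)
reduced forms (29, 22, 29) vs (-27, 12, -28) ⇒ inequivalent

no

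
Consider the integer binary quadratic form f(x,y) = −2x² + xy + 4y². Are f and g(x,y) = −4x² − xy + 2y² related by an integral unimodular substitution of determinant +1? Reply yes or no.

D₁ = 33, D₂ = 33
river cycle of f (length 4): (-2, 5, 1), (1, 5, -2), (-2, 3, 3), (3, 3, -2)
river cycle of g (length 4): (2, 5, -1), (-1, 5, 2), (2, 3, -3), (-3, 3, 2)
cycles differ ⇒ inequivalent

no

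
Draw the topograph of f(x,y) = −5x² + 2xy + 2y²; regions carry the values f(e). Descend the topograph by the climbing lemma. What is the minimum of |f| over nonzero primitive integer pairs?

descent: ρ → (2,6,-1)  [lands on river]
river: ρ → (-1,6,2)
closes: descent 1, river 2
min |a| on river = 1

1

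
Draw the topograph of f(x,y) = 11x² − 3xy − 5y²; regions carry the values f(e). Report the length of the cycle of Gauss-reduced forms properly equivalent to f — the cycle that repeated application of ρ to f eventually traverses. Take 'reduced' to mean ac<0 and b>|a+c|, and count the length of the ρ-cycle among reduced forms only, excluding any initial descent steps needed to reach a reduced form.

D = 229, ⌊√D⌋ = 15
descent: ρ → (-5,13,3)  [lands on river]
river: ρ → (3,11,-9)
river: ρ → (-9,7,5)
river: ρ → (5,13,-3)
river: ρ → (-3,11,9)
river: ρ → (9,7,-5)
ρ-cycle length = 6 (tail of 1 descent step not counted)

6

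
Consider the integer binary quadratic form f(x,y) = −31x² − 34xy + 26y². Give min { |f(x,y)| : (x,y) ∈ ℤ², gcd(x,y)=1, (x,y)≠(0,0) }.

descent: ρ → (26,34,-31)  [lands on river]
river: ρ → (-31,28,29)
river: ρ → (29,30,-30)
river: ρ → (-30,30,29)
river: ρ → (29,28,-31)
river: ρ → (-31,34,26)
river: ρ → (26,18,-39)
river: ρ → (-39,60,5)
river: ρ → (5,60,-39)
river: ρ → (-39,18,26)
closes: descent 1, river 10
min |a| on river = 5

5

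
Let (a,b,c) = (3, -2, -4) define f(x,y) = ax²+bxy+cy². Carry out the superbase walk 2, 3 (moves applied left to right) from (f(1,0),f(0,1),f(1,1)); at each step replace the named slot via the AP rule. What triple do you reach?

start (3,-4,-3) = (f(1,0),f(0,1),f(1,1))
replace slot 2: 2·(3+(-3)) − (-4) = 4 → (3,4,-3)
replace slot 3: 2·(3+4) − (-3) = 17 → (3,4,17)

3,4,17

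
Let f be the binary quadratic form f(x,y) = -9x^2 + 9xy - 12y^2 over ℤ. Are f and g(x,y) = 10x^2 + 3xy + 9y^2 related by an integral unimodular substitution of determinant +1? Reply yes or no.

D₁ = -351, D₂ = -351
f is negative-definite; reduce −f:
−f: translate: b→9 (≡-9 mod 18), so (9,-9,12)→(9,9,12)
−f: reduced (well bottom): (9,9,12) with a≤c, −a<b≤a
flip sign back: reduced form of f is (-9,-9,-12)
g: flip: (10,3,9)→(9,-3,10)
g: reduced (well bottom): (9,-3,10) with a≤c, −a<b≤a
reduced forms (-9, -9, -12) vs (9, -3, 10) ⇒ inequivalent

no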